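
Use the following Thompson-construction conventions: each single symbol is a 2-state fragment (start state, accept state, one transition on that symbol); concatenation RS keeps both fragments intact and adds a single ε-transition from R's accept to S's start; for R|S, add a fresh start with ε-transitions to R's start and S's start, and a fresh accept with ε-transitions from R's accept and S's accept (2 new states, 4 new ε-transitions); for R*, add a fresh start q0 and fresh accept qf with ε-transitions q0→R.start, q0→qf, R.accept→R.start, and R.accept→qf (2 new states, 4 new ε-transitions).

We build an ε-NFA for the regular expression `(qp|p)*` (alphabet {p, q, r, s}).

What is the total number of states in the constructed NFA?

Recursing over subexpressions:
Each of the 3 symbol leaves contributes a 2-state fragment.
  qp → 4 states
  qp|p → 8 states
  (qp|p)* → 10 states

10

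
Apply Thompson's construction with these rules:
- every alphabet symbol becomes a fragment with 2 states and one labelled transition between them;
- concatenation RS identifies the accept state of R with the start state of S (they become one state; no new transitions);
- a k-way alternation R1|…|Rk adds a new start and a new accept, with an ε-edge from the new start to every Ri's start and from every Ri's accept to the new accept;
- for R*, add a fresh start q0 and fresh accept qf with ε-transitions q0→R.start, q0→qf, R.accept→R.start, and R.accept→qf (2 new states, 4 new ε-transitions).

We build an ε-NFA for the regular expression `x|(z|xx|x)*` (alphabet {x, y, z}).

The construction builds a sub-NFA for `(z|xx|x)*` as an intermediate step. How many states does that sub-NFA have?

Fragment for `(z|xx|x)*`:
Each of the 4 symbol leaves contributes a 2-state fragment.
  xx = 3 states
  z|xx|x = 9 states
  (z|xx|x)* = 11 states

11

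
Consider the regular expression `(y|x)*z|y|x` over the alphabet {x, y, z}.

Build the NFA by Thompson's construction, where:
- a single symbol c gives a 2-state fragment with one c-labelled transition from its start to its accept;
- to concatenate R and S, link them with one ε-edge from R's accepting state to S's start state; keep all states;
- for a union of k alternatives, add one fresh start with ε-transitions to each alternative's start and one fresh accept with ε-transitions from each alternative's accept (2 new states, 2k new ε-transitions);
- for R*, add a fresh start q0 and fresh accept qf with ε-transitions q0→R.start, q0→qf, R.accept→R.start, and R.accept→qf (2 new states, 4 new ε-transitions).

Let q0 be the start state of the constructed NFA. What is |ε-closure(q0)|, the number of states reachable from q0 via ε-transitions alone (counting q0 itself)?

Let C(F) = |ε-closure(F.start)| within fragment F, and note whether F accepts ε. Symbol fragments have C = 1 and do not accept ε. Then:
  y|x : new start ε-reaches every alternative's start; none of them accept ε, so the new accept is not reached: |ε-closure| = 1 + 1 + 1 = 3
  (y|x)* : the star's fresh start ε-reaches both the body's start and the fresh accept: |ε-closure| = 2 + 3 = 5
  (y|x)*z : |ε-closure| = 5 + 1 = 6 (closure spills across the concat boundary because the left factor accepts ε)
  (y|x)*z|y|x : new start ε-reaches every alternative's start; none of them accept ε, so the new accept is not reached: |ε-closure| = 1 + 6 + 1 + 1 = 9

9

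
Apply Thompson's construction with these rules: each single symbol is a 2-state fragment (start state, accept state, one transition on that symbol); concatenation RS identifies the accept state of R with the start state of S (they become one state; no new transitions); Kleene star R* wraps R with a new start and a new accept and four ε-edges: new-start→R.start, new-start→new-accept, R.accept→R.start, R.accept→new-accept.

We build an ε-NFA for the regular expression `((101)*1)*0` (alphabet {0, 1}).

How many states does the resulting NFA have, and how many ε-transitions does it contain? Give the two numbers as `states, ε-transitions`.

Recursing over subexpressions:
Each of the 5 symbol leaves contributes 2 states and 0 ε-transitions.
  101 → 4 states, 0 ε-transitions
  (101)* → 6 states, 4 ε-transitions
  (101)*1 → 7 states, 4 ε-transitions
  ((101)*1)* → 9 states, 8 ε-transitions
  ((101)*1)*0 → 10 states, 8 ε-transitions

10, 8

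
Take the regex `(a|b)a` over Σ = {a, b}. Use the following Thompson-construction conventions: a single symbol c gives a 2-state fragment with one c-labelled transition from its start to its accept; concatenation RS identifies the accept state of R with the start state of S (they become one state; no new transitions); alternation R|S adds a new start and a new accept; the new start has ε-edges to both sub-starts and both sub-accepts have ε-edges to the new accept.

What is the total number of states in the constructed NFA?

7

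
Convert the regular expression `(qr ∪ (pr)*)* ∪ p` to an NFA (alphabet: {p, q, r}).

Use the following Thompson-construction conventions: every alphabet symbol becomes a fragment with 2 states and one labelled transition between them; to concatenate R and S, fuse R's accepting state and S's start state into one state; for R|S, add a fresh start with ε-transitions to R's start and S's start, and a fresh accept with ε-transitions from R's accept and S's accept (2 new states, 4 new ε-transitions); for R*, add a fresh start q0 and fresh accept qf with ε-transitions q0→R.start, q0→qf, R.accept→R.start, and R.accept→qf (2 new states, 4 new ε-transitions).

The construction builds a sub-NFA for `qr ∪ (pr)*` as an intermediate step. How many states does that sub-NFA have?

Fragment for `qr ∪ (pr)*`:
Each of the 4 symbol leaves contributes a 2-state fragment.
  qr : 3 states
  pr : 3 states
  (pr)* : 5 states
  qr ∪ (pr)* : 10 states

10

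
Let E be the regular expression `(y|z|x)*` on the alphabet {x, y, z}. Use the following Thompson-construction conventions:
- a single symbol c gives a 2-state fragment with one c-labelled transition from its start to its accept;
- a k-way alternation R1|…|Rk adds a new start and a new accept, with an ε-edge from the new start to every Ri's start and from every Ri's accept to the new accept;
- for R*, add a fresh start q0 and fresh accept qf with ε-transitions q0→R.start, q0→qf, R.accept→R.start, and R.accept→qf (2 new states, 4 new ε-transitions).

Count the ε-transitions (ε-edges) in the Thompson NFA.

10

Per subexpression:
Each of the 3 symbol leaves contributes 0 ε-transitions.
  y|z|x : 6 ε-transitions
  (y|z|x)* : 10 ε-transitions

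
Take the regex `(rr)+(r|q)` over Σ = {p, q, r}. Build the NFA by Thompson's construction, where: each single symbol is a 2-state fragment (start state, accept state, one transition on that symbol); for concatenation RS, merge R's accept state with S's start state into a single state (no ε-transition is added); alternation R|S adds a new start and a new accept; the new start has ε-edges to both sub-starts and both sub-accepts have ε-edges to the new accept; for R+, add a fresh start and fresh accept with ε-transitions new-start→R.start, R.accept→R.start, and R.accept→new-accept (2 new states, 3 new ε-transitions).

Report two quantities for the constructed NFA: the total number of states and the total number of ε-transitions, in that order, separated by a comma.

10, 7

Per subexpression:
Each of the 4 symbol leaves contributes 2 states and 0 ε-transitions.
  rr → 3 states, 0 ε-transitions
  (rr)+ → 5 states, 3 ε-transitions
  r|q → 6 states, 4 ε-transitions
  (rr)+(r|q) → 10 states, 7 ε-transitions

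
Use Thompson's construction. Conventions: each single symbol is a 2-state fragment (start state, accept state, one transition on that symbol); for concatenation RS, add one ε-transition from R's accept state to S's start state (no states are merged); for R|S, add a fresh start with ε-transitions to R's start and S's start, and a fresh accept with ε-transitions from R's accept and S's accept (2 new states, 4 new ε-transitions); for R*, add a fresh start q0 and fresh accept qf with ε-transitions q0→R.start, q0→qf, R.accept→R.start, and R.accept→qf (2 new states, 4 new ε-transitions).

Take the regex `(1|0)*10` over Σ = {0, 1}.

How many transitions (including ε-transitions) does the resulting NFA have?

14

Building bottom-up:
Each of the 4 symbol leaves contributes 1 transition (1 symbol, 0 ε).
  1|0 : 6 transitions (2 symbol, 4 ε)
  (1|0)* : 10 transitions (2 symbol, 8 ε)
  (1|0)*10 : 14 transitions (4 symbol, 10 ε)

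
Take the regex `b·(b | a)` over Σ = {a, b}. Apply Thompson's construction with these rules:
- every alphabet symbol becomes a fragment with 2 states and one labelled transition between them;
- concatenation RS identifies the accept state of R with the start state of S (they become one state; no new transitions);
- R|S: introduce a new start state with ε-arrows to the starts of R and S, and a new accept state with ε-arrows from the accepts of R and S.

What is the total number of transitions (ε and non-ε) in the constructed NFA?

7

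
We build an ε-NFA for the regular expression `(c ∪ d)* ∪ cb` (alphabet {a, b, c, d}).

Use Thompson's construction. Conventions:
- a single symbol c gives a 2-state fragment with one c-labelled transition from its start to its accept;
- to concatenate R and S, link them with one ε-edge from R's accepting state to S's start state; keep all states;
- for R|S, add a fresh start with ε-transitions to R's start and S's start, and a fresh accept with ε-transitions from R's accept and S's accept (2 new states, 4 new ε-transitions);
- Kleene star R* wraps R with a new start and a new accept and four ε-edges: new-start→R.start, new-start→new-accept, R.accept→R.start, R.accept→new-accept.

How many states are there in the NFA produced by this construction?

Per subexpression:
Each of the 4 symbol leaves contributes a 2-state fragment.
  c ∪ d = 6 states
  (c ∪ d)* = 8 states
  cb = 4 states
  (c ∪ d)* ∪ cb = 14 states

14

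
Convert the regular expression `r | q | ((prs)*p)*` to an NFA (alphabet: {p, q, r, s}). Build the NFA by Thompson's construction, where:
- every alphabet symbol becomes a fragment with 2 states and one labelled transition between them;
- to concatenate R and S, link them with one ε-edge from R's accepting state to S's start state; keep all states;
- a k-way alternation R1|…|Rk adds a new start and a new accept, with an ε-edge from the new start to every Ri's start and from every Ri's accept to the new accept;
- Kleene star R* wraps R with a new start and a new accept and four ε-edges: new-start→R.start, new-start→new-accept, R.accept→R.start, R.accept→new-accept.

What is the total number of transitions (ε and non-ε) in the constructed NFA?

23

By structural recursion:
Each of the 6 symbol leaves contributes 1 transition (1 symbol, 0 ε).
  prs = 5 transitions (3 symbol, 2 ε)
  (prs)* = 9 transitions (3 symbol, 6 ε)
  (prs)*p = 11 transitions (4 symbol, 7 ε)
  ((prs)*p)* = 15 transitions (4 symbol, 11 ε)
  r | q | ((prs)*p)* = 23 transitions (6 symbol, 17 ε)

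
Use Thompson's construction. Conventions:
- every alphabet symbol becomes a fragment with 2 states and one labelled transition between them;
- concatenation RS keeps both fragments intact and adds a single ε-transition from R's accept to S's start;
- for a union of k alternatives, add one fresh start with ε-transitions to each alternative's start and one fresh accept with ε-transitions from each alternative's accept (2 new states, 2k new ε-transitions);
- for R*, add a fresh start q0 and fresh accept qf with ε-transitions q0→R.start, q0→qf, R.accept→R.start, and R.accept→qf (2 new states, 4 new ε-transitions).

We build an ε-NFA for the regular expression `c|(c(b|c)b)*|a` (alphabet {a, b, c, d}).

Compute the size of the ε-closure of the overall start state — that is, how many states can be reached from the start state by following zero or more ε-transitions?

Compute the ε-closure size of each fragment's start state recursively; a symbol fragment's start has no outgoing ε-edge, so its closure is just itself (size 1).
  b|c — |closure| = 1 + 1 + 1 = 3 (the new accept is not ε-reachable since no branch accepts ε)
  c(b|c)b — |closure| equals the left operand's closure size = 1 (its accept is not ε-reachable, so the closure stops there)
  (c(b|c)b)* — new start has ε-edges to the inner start and to the new accept, so |closure| = 2 + 1 = 3
  c|(c(b|c)b)*|a — new start ε-reaches every alternative's start; at least one alternative accepts ε, so the union's new accept is reached too: |closure| = 1 + 1 + 3 + 1 + 1 = 7

7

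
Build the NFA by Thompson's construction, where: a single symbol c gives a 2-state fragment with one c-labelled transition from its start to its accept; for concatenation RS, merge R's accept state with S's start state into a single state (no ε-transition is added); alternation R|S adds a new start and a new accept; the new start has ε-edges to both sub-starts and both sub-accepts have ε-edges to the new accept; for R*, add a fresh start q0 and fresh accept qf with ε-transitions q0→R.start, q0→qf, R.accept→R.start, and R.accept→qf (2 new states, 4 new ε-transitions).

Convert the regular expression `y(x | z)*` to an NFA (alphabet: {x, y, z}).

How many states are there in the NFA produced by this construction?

Bottom-up over the parse tree:
Each of the 3 symbol leaves contributes a 2-state fragment.
  x | z — 6 states
  (x | z)* — 8 states
  y(x | z)* — 9 states

9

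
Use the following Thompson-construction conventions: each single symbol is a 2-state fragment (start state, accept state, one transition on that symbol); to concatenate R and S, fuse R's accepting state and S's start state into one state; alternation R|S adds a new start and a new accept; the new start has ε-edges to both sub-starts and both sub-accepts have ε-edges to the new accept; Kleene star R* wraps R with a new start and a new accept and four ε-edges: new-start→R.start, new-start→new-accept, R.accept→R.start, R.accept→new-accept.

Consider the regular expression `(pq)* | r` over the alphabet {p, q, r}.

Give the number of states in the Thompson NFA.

Building bottom-up:
Each of the 3 symbol leaves contributes a 2-state fragment.
  pq = 3 states
  (pq)* = 5 states
  (pq)* | r = 9 states

9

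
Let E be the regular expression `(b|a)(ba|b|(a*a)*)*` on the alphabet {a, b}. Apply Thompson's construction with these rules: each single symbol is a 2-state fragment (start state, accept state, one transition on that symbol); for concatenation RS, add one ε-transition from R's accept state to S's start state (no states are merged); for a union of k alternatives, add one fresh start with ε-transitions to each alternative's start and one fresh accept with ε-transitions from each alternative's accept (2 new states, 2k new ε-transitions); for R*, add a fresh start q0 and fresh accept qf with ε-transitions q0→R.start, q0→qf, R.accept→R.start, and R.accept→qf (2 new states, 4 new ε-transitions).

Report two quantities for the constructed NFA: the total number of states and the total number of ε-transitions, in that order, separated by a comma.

Building bottom-up:
Each of the 7 symbol leaves contributes 2 states and 0 ε-transitions.
  b|a → 6 states, 4 ε-transitions
  ba → 4 states, 1 ε-transition
  a* → 4 states, 4 ε-transitions
  a*a → 6 states, 5 ε-transitions
  (a*a)* → 8 states, 9 ε-transitions
  ba|b|(a*a)* → 16 states, 16 ε-transitions
  (ba|b|(a*a)*)* → 18 states, 20 ε-transitions
  (b|a)(ba|b|(a*a)*)* → 24 states, 25 ε-transitions

24, 25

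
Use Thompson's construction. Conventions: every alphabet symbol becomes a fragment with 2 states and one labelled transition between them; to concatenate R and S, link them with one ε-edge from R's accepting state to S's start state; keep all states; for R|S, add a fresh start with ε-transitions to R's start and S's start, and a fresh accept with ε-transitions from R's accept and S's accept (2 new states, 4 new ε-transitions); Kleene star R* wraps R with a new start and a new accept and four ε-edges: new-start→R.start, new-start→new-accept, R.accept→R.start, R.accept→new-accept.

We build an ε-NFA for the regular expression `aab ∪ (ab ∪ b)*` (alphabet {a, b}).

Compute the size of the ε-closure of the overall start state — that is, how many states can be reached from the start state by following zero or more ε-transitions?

8

Work bottom-up. For each fragment F, track |ε-closure(F.start)| and whether F's accept lies in that closure (i.e. whether F accepts ε). A single-symbol fragment has closure size 1 and does not accept ε.
  aab : C equals the left operand's closure size = 1 (its accept is not ε-reachable, so the closure stops there)
  ab : C equals the left operand's closure size = 1 (its accept is not ε-reachable, so the closure stops there)
  ab ∪ b : C = 1 + 1 + 1 = 3 (the new accept is not ε-reachable since no branch accepts ε)
  (ab ∪ b)* : C = 1 (new start) + 3 (body) + 1 (new accept) = 5
  aab ∪ (ab ∪ b)* : new start ε-reaches every alternative's start; at least one alternative accepts ε, so the union's new accept is reached too: C = 1 + 1 + 5 + 1 = 8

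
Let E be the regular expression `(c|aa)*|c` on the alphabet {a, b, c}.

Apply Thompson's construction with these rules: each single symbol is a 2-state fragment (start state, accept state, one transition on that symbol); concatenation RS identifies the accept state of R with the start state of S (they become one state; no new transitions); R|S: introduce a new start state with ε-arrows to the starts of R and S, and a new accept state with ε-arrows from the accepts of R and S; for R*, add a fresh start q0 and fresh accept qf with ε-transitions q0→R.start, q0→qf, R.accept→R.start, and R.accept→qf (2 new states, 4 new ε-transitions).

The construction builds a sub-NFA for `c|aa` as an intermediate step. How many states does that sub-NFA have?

7

Fragment for `c|aa`:
Each of the 3 symbol leaves contributes a 2-state fragment.
  aa — 3 states
  c|aa — 7 states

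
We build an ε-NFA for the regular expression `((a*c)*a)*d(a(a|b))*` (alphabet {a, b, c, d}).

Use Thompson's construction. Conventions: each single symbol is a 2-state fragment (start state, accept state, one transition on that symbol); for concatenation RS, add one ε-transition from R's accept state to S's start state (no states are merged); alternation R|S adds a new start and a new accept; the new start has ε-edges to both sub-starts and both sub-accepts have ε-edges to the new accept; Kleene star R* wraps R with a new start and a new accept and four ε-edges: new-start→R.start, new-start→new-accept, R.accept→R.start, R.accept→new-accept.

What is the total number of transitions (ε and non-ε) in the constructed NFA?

Recursing over subexpressions:
Each of the 7 symbol leaves contributes 1 transition (1 symbol, 0 ε).
  a* — 5 transitions (1 symbol, 4 ε)
  a*c — 7 transitions (2 symbol, 5 ε)
  (a*c)* — 11 transitions (2 symbol, 9 ε)
  (a*c)*a — 13 transitions (3 symbol, 10 ε)
  ((a*c)*a)* — 17 transitions (3 symbol, 14 ε)
  a|b — 6 transitions (2 symbol, 4 ε)
  a(a|b) — 8 transitions (3 symbol, 5 ε)
  (a(a|b))* — 12 transitions (3 symbol, 9 ε)
  ((a*c)*a)*d(a(a|b))* — 32 transitions (7 symbol, 25 ε)

32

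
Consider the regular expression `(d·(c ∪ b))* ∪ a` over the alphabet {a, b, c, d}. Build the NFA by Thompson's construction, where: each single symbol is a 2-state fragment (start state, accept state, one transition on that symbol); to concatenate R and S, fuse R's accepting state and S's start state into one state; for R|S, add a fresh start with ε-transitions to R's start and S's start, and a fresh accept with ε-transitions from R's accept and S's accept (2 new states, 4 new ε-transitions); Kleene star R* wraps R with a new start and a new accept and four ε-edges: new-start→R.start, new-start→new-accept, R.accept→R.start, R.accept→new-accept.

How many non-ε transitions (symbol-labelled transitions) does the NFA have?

4

By structural recursion:
Each of the 4 symbol leaves contributes exactly 1 symbol transition.
  c ∪ b = 2 symbol transitions
  d·(c ∪ b) = 3 symbol transitions
  (d·(c ∪ b))* = 3 symbol transitions
  (d·(c ∪ b))* ∪ a = 4 symbol transitions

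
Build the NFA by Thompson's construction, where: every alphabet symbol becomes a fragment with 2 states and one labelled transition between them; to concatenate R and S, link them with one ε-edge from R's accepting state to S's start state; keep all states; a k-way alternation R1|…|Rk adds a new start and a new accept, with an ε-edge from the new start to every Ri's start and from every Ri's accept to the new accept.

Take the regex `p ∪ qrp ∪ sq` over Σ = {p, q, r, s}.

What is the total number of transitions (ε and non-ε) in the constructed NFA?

15

Bottom-up over the parse tree:
Each of the 6 symbol leaves contributes 1 transition (1 symbol, 0 ε).
  qrp — 5 transitions (3 symbol, 2 ε)
  sq — 3 transitions (2 symbol, 1 ε)
  p ∪ qrp ∪ sq — 15 transitions (6 symbol, 9 ε)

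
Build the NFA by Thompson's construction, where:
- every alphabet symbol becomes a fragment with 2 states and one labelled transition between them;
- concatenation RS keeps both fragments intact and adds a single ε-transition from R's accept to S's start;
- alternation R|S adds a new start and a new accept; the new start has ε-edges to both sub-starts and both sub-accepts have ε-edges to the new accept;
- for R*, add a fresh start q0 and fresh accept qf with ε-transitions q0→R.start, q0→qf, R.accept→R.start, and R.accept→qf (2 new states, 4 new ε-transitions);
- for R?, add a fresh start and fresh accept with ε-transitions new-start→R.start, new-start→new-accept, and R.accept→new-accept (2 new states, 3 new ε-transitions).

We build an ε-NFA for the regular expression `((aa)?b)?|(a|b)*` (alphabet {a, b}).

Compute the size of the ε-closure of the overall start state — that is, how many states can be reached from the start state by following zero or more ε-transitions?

Let C(F) = |ε-closure(F.start)| within fragment F, and note whether F accepts ε. Symbol fragments have C = 1 and do not accept ε. Then:
  aa → |closure| equals the left operand's closure size = 1 (its accept is not ε-reachable, so the closure stops there)
  (aa)? → new start has ε-edges to the inner start and to the new accept, so |closure| = 2 + 1 = 3
  (aa)?b → the left operand accepts ε, so the closure extends into the next operand (via the concat ε-link); |closure| = 3 + 1 = 4
  ((aa)?b)? → new start has ε-edges to the inner start and to the new accept, so |closure| = 2 + 4 = 6
  a|b → new start ε-reaches every alternative's start; none of them accept ε, so the new accept is not reached: |closure| = 1 + 1 + 1 = 3
  (a|b)* → the star's fresh start ε-reaches both the body's start and the fresh accept: |closure| = 2 + 3 = 5
  ((aa)?b)?|(a|b)* → |closure| = 1 (new start) + (6 + 5) + 1 (new accept, since some branch ε-reaches its own accept) = 13

13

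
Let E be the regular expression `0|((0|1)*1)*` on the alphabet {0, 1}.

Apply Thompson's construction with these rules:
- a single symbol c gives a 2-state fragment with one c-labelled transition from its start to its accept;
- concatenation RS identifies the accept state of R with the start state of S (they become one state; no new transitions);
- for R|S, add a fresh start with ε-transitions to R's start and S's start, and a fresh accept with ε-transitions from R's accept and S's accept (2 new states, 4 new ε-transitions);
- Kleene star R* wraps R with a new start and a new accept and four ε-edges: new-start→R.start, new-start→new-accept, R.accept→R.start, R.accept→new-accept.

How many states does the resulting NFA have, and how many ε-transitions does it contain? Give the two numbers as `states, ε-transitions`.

15, 16

Building bottom-up:
Each of the 4 symbol leaves contributes 2 states and 0 ε-transitions.
  0|1 : 6 states, 4 ε-transitions
  (0|1)* : 8 states, 8 ε-transitions
  (0|1)*1 : 9 states, 8 ε-transitions
  ((0|1)*1)* : 11 states, 12 ε-transitions
  0|((0|1)*1)* : 15 states, 16 ε-transitions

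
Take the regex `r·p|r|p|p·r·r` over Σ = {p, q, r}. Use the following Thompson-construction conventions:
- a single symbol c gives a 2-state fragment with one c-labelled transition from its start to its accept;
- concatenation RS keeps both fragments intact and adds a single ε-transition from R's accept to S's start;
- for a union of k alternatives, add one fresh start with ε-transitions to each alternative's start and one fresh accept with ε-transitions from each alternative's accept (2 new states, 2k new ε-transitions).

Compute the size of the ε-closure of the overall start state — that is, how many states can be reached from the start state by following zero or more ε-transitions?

Compute the ε-closure size of each fragment's start state recursively; a symbol fragment's start has no outgoing ε-edge, so its closure is just itself (size 1).
  r·p : C equals the left operand's closure size = 1 (its accept is not ε-reachable, so the closure stops there)
  p·r·r : C equals the left operand's closure size = 1 (its accept is not ε-reachable, so the closure stops there)
  r·p|r|p|p·r·r : C = 1 + 1 + 1 + 1 + 1 = 5 (the new accept is not ε-reachable since no branch accepts ε)

5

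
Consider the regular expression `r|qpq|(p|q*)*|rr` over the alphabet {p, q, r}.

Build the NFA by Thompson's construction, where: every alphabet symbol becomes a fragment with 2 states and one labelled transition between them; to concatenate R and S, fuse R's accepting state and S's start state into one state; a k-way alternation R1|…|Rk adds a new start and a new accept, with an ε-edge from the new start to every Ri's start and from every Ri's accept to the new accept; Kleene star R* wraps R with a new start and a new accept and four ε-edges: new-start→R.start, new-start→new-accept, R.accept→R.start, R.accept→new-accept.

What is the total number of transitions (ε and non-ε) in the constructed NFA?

Building bottom-up:
Each of the 8 symbol leaves contributes 1 transition (1 symbol, 0 ε).
  qpq = 3 transitions (3 symbol, 0 ε)
  q* = 5 transitions (1 symbol, 4 ε)
  p|q* = 10 transitions (2 symbol, 8 ε)
  (p|q*)* = 14 transitions (2 symbol, 12 ε)
  rr = 2 transitions (2 symbol, 0 ε)
  r|qpq|(p|q*)*|rr = 28 transitions (8 symbol, 20 ε)

28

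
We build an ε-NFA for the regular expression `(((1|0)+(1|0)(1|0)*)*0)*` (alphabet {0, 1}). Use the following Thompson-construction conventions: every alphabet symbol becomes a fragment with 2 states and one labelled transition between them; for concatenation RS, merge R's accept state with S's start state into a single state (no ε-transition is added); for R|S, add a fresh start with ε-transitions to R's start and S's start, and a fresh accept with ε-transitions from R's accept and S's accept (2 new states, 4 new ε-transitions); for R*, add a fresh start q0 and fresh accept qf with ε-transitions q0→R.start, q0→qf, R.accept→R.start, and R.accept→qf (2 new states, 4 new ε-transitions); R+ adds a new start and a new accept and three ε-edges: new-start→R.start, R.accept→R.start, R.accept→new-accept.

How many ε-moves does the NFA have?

27

Recursing over subexpressions:
Each of the 7 symbol leaves contributes 0 ε-transitions.
  1|0 : 4 ε-transitions
  (1|0)+ : 7 ε-transitions
  1|0 : 4 ε-transitions
  1|0 : 4 ε-transitions
  (1|0)* : 8 ε-transitions
  (1|0)+(1|0)(1|0)* : 19 ε-transitions
  ((1|0)+(1|0)(1|0)*)* : 23 ε-transitions
  ((1|0)+(1|0)(1|0)*)*0 : 23 ε-transitions
  (((1|0)+(1|0)(1|0)*)*0)* : 27 ε-transitions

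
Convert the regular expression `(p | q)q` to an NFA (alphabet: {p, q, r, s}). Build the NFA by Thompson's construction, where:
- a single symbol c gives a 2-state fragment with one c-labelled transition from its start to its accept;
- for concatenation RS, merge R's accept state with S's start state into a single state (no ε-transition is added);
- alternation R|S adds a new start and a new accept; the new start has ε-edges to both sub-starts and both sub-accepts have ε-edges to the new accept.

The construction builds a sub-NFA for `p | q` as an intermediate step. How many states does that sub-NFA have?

Fragment for `p | q`:
Each of the 2 symbol leaves contributes a 2-state fragment.
  p | q — 6 states

6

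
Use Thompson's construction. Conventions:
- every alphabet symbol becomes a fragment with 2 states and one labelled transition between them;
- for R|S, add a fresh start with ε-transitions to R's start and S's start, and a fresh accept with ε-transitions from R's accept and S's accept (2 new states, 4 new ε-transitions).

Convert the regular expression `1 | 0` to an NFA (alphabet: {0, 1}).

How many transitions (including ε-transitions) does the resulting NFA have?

6

Recursing over subexpressions:
Each of the 2 symbol leaves contributes 1 transition (1 symbol, 0 ε).
  1 | 0 : 6 transitions (2 symbol, 4 ε)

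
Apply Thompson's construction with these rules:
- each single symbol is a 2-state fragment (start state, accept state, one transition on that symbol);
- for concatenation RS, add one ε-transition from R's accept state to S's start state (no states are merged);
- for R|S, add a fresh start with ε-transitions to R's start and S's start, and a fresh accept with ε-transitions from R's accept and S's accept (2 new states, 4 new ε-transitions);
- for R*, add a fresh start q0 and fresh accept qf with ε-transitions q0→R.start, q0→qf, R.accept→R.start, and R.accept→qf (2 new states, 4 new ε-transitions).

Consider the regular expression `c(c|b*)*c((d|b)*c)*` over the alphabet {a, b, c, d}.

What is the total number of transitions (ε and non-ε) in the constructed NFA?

By structural recursion:
Each of the 7 symbol leaves contributes 1 transition (1 symbol, 0 ε).
  b* — 5 transitions (1 symbol, 4 ε)
  c|b* — 10 transitions (2 symbol, 8 ε)
  (c|b*)* — 14 transitions (2 symbol, 12 ε)
  d|b — 6 transitions (2 symbol, 4 ε)
  (d|b)* — 10 transitions (2 symbol, 8 ε)
  (d|b)*c — 12 transitions (3 symbol, 9 ε)
  ((d|b)*c)* — 16 transitions (3 symbol, 13 ε)
  c(c|b*)*c((d|b)*c)* — 35 transitions (7 symbol, 28 ε)

35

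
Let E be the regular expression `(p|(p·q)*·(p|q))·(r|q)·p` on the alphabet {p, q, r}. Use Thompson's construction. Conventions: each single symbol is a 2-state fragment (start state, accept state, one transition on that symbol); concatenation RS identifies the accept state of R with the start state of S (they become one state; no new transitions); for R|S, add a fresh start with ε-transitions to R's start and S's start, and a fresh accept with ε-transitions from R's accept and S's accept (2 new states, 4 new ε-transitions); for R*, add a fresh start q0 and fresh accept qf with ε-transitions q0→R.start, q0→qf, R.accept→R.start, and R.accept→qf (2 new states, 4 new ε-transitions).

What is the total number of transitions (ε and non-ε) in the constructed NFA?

24

Bottom-up over the parse tree:
Each of the 8 symbol leaves contributes 1 transition (1 symbol, 0 ε).
  p·q : 2 transitions (2 symbol, 0 ε)
  (p·q)* : 6 transitions (2 symbol, 4 ε)
  p|q : 6 transitions (2 symbol, 4 ε)
  (p·q)*·(p|q) : 12 transitions (4 symbol, 8 ε)
  p|(p·q)*·(p|q) : 17 transitions (5 symbol, 12 ε)
  r|q : 6 transitions (2 symbol, 4 ε)
  (p|(p·q)*·(p|q))·(r|q)·p : 24 transitions (8 symbol, 16 ε)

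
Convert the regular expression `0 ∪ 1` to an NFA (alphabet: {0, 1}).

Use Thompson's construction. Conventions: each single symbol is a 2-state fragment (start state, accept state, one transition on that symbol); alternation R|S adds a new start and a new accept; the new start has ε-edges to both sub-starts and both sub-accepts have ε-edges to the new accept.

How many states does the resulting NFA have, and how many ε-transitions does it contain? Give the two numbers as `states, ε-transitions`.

Building bottom-up:
Each of the 2 symbol leaves contributes 2 states and 0 ε-transitions.
  0 ∪ 1 = 6 states, 4 ε-transitions

6, 4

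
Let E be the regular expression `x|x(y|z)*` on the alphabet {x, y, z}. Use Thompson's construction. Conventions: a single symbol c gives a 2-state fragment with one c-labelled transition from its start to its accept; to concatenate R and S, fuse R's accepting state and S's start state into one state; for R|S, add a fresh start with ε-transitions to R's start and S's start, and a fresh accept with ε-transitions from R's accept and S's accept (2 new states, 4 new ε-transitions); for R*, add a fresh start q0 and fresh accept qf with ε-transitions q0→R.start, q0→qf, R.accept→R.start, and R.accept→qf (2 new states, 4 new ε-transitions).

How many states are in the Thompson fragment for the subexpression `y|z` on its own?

6

Fragment for `y|z`:
Each of the 2 symbol leaves contributes a 2-state fragment.
  y|z : 6 states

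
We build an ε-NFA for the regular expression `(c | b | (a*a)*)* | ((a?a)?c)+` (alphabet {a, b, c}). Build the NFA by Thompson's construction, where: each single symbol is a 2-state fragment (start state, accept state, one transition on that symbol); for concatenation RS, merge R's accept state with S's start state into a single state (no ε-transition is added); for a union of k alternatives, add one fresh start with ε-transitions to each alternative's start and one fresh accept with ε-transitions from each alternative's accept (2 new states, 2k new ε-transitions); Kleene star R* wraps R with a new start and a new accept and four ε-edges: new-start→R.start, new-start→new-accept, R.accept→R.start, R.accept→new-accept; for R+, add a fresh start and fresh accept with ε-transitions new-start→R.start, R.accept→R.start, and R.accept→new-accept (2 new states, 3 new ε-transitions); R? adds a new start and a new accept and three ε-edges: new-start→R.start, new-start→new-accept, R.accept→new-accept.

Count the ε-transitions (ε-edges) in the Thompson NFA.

31

Recursing over subexpressions:
Each of the 7 symbol leaves contributes 0 ε-transitions.
  a* → 4 ε-transitions
  a*a → 4 ε-transitions
  (a*a)* → 8 ε-transitions
  c | b | (a*a)* → 14 ε-transitions
  (c | b | (a*a)*)* → 18 ε-transitions
  a? → 3 ε-transitions
  a?a → 3 ε-transitions
  (a?a)? → 6 ε-transitions
  (a?a)?c → 6 ε-transitions
  ((a?a)?c)+ → 9 ε-transitions
  (c | b | (a*a)*)* | ((a?a)?c)+ → 31 ε-transitions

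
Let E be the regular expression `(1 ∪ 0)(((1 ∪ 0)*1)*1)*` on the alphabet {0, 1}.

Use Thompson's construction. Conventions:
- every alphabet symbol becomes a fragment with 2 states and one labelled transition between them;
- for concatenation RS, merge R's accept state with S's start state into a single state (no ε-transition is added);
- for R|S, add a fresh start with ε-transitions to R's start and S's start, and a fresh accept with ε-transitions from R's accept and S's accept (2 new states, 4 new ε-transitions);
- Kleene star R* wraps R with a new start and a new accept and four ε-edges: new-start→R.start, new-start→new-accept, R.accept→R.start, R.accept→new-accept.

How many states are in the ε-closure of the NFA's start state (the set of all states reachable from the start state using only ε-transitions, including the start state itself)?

Compute the ε-closure size of each fragment's start state recursively; a symbol fragment's start has no outgoing ε-edge, so its closure is just itself (size 1).
  1 ∪ 0 → C = 1 + 1 + 1 = 3 (the new accept is not ε-reachable since no branch accepts ε)
  1 ∪ 0 → new start ε-reaches every alternative's start; none of them accept ε, so the new accept is not reached: C = 1 + 1 + 1 = 3
  (1 ∪ 0)* → new start has ε-edges to the inner start and to the new accept, so C = 2 + 3 = 5
  (1 ∪ 0)*1 → C = 5 + (1−1) = 5 (closure spills across the concat boundary because the left factor accepts ε)
  ((1 ∪ 0)*1)* → C = 1 (new start) + 5 (body) + 1 (new accept) = 7
  ((1 ∪ 0)*1)*1 → the left operand accepts ε, so the closure extends into the next operand (the shared merged state is already counted); C = 7 + (1−1) = 7
  (((1 ∪ 0)*1)*1)* → new start has ε-edges to the inner start and to the new accept, so C = 2 + 7 = 9
  (1 ∪ 0)(((1 ∪ 0)*1)*1)* → same as the first factor's closure: C = 3

3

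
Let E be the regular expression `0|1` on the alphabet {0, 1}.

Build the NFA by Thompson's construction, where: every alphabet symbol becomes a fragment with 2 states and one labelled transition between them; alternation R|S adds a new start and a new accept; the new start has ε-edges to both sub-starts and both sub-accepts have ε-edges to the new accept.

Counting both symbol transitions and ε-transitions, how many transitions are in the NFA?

Recursing over subexpressions:
Each of the 2 symbol leaves contributes 1 transition (1 symbol, 0 ε).
  0|1 — 6 transitions (2 symbol, 4 ε)

6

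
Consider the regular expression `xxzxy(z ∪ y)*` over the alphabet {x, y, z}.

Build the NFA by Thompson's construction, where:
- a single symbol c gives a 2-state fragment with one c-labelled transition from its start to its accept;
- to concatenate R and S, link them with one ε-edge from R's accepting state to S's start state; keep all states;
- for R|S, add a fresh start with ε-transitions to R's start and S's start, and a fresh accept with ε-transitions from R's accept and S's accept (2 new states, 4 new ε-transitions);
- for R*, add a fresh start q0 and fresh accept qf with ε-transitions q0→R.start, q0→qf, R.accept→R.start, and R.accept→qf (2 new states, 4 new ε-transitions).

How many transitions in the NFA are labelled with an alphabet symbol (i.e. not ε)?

Per subexpression:
Each of the 7 symbol leaves contributes exactly 1 symbol transition.
  z ∪ y = 2 symbol transitions
  (z ∪ y)* = 2 symbol transitions
  xxzxy(z ∪ y)* = 7 symbol transitions

7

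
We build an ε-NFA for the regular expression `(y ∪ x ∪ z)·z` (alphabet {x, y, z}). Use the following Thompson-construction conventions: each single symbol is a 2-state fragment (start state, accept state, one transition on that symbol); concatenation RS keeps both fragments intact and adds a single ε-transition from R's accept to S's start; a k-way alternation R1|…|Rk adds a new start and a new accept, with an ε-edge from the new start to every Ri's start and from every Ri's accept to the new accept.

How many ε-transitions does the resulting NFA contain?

By structural recursion:
Each of the 4 symbol leaves contributes 0 ε-transitions.
  y ∪ x ∪ z — 6 ε-transitions
  (y ∪ x ∪ z)·z — 7 ε-transitions

7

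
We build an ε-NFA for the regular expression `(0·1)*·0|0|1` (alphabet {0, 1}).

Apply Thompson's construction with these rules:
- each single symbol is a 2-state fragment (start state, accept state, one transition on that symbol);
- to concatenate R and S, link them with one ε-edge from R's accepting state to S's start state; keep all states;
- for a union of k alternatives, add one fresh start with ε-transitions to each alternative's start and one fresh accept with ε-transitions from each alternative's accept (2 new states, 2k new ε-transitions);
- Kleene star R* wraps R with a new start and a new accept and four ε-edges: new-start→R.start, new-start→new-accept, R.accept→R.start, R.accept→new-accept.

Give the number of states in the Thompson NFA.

14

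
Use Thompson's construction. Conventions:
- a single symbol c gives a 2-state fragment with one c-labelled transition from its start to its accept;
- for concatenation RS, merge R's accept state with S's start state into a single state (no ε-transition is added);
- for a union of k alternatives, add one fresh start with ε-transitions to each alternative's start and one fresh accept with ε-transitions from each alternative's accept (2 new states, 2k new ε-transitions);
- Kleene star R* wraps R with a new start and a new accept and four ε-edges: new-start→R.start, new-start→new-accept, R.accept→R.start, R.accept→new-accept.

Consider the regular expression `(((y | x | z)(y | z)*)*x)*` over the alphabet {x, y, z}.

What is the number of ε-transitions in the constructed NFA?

22

Bottom-up over the parse tree:
Each of the 6 symbol leaves contributes 0 ε-transitions.
  y | x | z = 6 ε-transitions
  y | z = 4 ε-transitions
  (y | z)* = 8 ε-transitions
  (y | x | z)(y | z)* = 14 ε-transitions
  ((y | x | z)(y | z)*)* = 18 ε-transitions
  ((y | x | z)(y | z)*)*x = 18 ε-transitions
  (((y | x | z)(y | z)*)*x)* = 22 ε-transitions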